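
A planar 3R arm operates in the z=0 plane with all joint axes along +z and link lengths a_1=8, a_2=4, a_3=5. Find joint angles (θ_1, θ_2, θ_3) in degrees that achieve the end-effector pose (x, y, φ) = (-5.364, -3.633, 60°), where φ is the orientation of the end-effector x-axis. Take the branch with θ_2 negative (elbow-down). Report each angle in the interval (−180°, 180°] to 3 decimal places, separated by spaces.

wrist centre = target − a_3·(cos φ, sin φ) = (-7.8640, -7.9631)
cos θ_2 = (125.2539−8²−4²)/(2·8·4) = 0.7071; θ_2 = -45.0012° (elbow-down)
β = atan2(-7.9631,-7.8640) = -134.6412°; ψ = atan2(-2.8285,10.8284) = -14.6392°
θ_1 = β − ψ = -120.0020°
θ_3 = φ − θ_1 − θ_2 = -134.9968° (wrapped to (-180°,180°])

-120.002 -45.001 -134.997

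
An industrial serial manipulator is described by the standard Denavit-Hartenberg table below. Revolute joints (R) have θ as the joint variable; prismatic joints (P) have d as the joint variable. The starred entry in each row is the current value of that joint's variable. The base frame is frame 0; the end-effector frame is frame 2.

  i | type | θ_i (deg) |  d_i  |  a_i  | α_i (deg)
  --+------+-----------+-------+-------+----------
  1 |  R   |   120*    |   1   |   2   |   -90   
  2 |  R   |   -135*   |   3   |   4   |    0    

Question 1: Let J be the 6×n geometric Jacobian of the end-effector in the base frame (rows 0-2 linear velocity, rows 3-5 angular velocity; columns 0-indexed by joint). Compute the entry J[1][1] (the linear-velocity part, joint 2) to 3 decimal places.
axis z_1 = (-0.8660,-0.5000,0.0000); lever o_n−o_1 = (-1.1839,-3.9495,2.8284)
cross product → J_v[:, 1] = (-1.4142,2.4495,2.8284)
J_ω[:, 1] = z_1
entry J[1][1] = 2.4495

2.449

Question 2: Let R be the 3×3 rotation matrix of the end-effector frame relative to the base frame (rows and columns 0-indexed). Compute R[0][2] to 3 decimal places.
-0.866

End-effector z-axis (col 2 of R) = (-0.8660,-0.5000,0.0000)
R[0][2] = -0.8660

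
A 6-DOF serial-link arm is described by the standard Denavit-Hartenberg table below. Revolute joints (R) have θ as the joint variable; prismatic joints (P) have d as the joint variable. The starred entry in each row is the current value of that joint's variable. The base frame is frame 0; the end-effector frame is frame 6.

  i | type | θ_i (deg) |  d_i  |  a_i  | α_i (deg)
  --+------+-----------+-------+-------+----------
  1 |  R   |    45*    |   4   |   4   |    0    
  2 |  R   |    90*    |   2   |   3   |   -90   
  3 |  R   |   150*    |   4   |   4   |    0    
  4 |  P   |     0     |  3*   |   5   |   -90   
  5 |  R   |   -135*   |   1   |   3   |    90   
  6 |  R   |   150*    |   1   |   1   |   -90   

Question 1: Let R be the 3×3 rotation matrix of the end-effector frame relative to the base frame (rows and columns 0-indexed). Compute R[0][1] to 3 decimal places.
End-effector y-axis (col 1 of R) = (-0.0670,-0.9330,-0.3536)
R[0][1] = -0.0670

-0.067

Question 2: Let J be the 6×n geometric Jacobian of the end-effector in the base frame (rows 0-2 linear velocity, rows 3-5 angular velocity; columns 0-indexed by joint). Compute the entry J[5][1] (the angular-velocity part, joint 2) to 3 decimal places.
1.000

axis z_1 = (0.0000,0.0000,1.0000); lever o_n−o_1 = (-2.9534,-8.0800,-0.0929)
cross product → J_v[:, 1] = (8.0800,-2.9534,0.0000)
J_ω[:, 1] = z_1
entry J[5][1] = 1.0000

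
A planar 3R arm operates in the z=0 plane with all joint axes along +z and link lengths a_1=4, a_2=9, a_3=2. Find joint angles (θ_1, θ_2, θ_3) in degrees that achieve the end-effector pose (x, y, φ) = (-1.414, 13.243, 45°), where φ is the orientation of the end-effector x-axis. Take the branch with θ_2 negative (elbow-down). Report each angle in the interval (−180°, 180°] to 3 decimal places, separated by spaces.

wrist centre = target − a_3·(cos φ, sin φ) = (-2.8282, 11.8288)
cos θ_2 = (147.9190−4²−9²)/(2·4·9) = 0.7072; θ_2 = -44.9918° (elbow-down)
β = atan2(11.8288,-2.8282) = 103.4467°; ψ = atan2(-6.3630,10.3649) = -31.5460°
θ_1 = β − ψ = 134.9927°
θ_3 = φ − θ_1 − θ_2 = -45.0009° (wrapped to (-180°,180°])

134.993 -44.992 -45.001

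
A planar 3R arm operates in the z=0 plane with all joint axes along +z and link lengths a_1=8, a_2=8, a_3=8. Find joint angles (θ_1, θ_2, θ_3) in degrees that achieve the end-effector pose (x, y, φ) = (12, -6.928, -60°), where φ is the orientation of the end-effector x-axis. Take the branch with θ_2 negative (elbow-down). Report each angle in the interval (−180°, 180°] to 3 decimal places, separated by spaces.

wrist centre = target − a_3·(cos φ, sin φ) = (8.0000, 0.0002)
cos θ_2 = (64.0000−8²−8²)/(2·8·8) = -0.5000; θ_2 = -120.0000° (elbow-down)
β = atan2(0.0002,8.0000) = 0.0015°; ψ = atan2(-6.9282,4.0000) = -60.0000°
θ_1 = β − ψ = 60.0015°
θ_3 = φ − θ_1 − θ_2 = -0.0015° (wrapped to (-180°,180°])

60.001 -120.000 -0.001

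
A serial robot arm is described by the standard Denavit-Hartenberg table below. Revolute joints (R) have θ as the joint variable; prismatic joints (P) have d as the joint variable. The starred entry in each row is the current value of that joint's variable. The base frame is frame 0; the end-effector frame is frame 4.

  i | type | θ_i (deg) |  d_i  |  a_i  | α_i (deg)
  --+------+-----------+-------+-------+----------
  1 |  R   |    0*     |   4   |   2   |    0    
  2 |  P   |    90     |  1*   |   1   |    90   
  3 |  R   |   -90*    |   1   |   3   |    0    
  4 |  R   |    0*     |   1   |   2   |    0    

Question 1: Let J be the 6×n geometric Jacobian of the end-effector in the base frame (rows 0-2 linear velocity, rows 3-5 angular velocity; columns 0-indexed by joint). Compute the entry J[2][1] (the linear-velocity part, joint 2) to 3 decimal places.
1.000

prismatic axis z_1 = (0.0000,0.0000,1.0000)
J_v[:, 1] = z_1; J_ω[:, 1] = (0,0,0)
entry J[2][1] = 1.0000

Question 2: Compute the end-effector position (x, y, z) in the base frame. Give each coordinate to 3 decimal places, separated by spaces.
4.000 1.000 0.000

after link 1: o_1 = (2.0000, 0.0000, 4.0000)
after link 2: o_2 = (2.0000, 1.0000, 5.0000)
after link 3: o_3 = (3.0000, 1.0000, 2.0000)
after link 4: o_4 = (4.0000, 1.0000, 0.0000)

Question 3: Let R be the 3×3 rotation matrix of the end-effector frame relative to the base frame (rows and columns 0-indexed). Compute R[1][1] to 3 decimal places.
End-effector y-axis (col 1 of R) = (0.0000,1.0000,0.0000)
R[1][1] = 1.0000

1.000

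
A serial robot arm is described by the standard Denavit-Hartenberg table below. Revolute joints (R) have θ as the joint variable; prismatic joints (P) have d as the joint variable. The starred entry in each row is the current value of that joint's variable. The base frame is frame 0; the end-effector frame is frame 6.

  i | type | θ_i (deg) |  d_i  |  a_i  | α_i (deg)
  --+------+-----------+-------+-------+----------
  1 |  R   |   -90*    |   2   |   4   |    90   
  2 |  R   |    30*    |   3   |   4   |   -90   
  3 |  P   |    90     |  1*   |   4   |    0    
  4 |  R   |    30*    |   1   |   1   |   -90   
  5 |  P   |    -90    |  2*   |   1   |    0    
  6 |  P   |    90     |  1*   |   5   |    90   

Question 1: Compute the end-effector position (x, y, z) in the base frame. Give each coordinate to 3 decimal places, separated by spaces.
after link 1: o_1 = (0.0000, -4.0000, 2.0000)
after link 2: o_2 = (-3.0000, -7.4641, 4.0000)
after link 3: o_3 = (1.0000, -6.9641, 4.8660)
after link 4: o_4 = (1.8660, -6.0311, 5.4821)
after link 5: o_5 = (0.8660, -4.0311, 5.4821)
after link 6: o_6 = (4.6962, -1.1160, 3.7990)

4.696 -1.116 3.799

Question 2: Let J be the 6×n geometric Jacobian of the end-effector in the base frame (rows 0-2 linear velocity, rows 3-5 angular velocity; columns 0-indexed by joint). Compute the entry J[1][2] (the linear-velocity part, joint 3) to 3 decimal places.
prismatic axis z_2 = (-0.0000,0.5000,0.8660)
J_v[:, 2] = z_2; J_ω[:, 2] = (0,0,0)
entry J[1][2] = 0.5000

0.500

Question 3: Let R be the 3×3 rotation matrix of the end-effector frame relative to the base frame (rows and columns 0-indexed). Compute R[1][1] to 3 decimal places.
0.750

End-effector y-axis (col 1 of R) = (-0.5000,0.7500,-0.4330)
R[1][1] = 0.7500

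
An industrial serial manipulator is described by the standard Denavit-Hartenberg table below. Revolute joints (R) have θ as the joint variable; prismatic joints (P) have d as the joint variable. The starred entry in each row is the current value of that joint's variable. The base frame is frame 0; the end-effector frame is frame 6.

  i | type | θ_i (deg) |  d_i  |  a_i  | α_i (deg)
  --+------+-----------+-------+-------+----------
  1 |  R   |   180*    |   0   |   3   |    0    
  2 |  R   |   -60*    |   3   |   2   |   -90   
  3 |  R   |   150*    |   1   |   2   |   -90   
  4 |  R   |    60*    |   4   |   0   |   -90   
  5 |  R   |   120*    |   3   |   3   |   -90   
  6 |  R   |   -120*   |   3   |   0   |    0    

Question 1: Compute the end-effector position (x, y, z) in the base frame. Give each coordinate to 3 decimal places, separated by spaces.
after link 1: o_1 = (-3.0000, 0.0000, 0.0000)
after link 2: o_2 = (-4.0000, 1.7321, 3.0000)
after link 3: o_3 = (-4.0000, -0.2679, 2.0000)
after link 4: o_4 = (-3.0000, -2.0000, 5.4641)
after link 5: o_5 = (-4.9252, 1.7365, 4.8881)
after link 6: o_6 = (-7.0613, 0.9363, 6.8367)

-7.061 0.936 6.837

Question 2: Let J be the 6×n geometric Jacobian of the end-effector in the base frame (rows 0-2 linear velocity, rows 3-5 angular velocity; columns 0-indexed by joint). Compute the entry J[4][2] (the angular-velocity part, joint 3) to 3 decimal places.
axis z_2 = (-0.8660,-0.5000,0.0000); lever o_n−o_2 = (-3.0613,-0.7958,3.8367)
cross product → J_v[:, 2] = (-1.9183,3.3227,-0.8415)
J_ω[:, 2] = z_2
entry J[4][2] = -0.5000

-0.500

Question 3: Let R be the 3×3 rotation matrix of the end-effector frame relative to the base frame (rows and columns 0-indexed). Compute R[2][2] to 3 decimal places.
0.650

End-effector z-axis (col 2 of R) = (-0.7120,-0.2667,0.6495)
R[2][2] = 0.6495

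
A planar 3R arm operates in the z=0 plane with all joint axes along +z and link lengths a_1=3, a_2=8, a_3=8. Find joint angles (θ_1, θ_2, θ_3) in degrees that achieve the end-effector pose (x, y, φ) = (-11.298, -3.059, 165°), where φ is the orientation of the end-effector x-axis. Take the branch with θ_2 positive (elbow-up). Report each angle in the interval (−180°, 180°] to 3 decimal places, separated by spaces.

120.006 134.996 -90.002

wrist centre = target − a_3·(cos φ, sin φ) = (-3.5706, -5.1296)
cos θ_2 = (39.0614−3²−8²)/(2·3·8) = -0.7071; θ_2 = 134.9957° (elbow-up)
β = atan2(-5.1296,-3.5706) = -124.8411°; ψ = atan2(5.6573,-2.6564) = 115.1528°
θ_1 = β − ψ = -239.9939°
θ_3 = φ − θ_1 − θ_2 = -90.0017° (wrapped to (-180°,180°])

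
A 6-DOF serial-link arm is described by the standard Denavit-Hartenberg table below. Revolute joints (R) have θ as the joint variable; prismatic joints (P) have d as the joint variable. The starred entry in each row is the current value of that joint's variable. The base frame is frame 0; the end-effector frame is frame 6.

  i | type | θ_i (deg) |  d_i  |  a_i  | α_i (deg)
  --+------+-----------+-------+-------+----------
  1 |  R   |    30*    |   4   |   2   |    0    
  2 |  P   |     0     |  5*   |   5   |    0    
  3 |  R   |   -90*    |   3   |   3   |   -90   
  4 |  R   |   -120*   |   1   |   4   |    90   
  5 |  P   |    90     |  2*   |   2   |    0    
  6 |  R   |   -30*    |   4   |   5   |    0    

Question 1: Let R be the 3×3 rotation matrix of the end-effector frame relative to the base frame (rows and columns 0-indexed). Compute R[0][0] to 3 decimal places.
0.625

End-effector x-axis (col 0 of R) = (0.6250,0.6495,0.4330)
R[0][0] = 0.6250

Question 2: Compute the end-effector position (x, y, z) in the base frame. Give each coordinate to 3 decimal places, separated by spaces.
after link 1: o_1 = (1.7321, 1.0000, 4.0000)
after link 2: o_2 = (6.0622, 3.5000, 9.0000)
after link 3: o_3 = (7.5622, 0.9019, 12.0000)
after link 4: o_4 = (7.4282, 3.1340, 15.4641)
after link 5: o_5 = (8.2942, 5.6340, 14.4641)
after link 6: o_6 = (9.6872, 11.8816, 14.6292)

9.687 11.882 14.629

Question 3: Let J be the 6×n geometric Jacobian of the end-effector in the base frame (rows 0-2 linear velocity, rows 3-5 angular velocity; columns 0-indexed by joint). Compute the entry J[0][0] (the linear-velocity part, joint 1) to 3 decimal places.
-11.882

axis z_0 = ẑ; lever o_n−o_0 = (9.6872,11.8816,14.6292)
cross product → J_v[:, 0] = (-11.8816,9.6872,0.0000)
J_ω[:, 0] = z_0
entry J[0][0] = -11.8816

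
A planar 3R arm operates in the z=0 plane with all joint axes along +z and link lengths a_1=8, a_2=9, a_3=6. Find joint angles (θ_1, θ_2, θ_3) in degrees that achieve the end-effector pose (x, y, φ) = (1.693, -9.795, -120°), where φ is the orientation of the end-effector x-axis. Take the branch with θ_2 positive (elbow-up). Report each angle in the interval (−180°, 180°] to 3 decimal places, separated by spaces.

wrist centre = target − a_3·(cos φ, sin φ) = (4.6930, -4.5988)
cos θ_2 = (43.1736−8²−9²)/(2·8·9) = -0.7071; θ_2 = 135.0017° (elbow-up)
β = atan2(-4.5988,4.6930) = -44.4195°; ψ = atan2(6.3638,1.6359) = 75.5838°
θ_1 = β − ψ = -120.0033°
θ_3 = φ − θ_1 − θ_2 = -134.9984° (wrapped to (-180°,180°])

-120.003 135.002 -134.998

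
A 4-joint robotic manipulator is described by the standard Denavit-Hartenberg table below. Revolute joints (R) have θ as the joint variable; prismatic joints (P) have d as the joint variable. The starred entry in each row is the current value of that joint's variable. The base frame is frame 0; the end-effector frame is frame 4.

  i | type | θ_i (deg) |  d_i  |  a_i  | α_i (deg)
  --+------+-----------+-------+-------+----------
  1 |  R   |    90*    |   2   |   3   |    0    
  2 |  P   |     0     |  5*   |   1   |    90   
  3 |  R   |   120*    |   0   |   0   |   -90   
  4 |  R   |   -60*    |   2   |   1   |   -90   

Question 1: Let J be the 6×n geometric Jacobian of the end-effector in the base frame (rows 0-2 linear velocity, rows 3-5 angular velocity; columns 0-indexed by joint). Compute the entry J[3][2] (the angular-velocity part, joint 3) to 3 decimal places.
1.000

axis z_2 = (1.0000,-0.0000,0.0000); lever o_n−o_2 = (0.8660,-1.9821,-0.5670)
cross product → J_v[:, 2] = (0.0000,0.5670,-1.9821)
J_ω[:, 2] = z_2
entry J[3][2] = 1.0000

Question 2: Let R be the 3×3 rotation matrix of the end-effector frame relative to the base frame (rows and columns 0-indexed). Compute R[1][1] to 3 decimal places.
0.866

End-effector y-axis (col 1 of R) = (-0.0000,0.8660,0.5000)
R[1][1] = 0.8660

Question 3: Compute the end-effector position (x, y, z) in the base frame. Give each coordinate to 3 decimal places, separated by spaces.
after link 1: o_1 = (0.0000, 3.0000, 2.0000)
after link 2: o_2 = (0.0000, 4.0000, 7.0000)
after link 3: o_3 = (0.0000, 4.0000, 7.0000)
after link 4: o_4 = (0.8660, 2.0179, 6.4330)

0.866 2.018 6.433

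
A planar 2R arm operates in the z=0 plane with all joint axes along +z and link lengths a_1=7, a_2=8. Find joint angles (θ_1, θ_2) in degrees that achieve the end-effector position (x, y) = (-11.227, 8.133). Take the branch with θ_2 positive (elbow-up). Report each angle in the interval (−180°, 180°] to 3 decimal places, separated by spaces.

119.996 45.003

cos θ_2 = (192.1912−7²−8²)/(2·7·8) = 0.7071; θ_2 = 45.0034° (elbow-up)
β = atan2(8.1330,-11.2270) = 144.0799°; ψ = atan2(5.6572,12.6565) = 24.0836°
θ_1 = β − ψ = 119.9963°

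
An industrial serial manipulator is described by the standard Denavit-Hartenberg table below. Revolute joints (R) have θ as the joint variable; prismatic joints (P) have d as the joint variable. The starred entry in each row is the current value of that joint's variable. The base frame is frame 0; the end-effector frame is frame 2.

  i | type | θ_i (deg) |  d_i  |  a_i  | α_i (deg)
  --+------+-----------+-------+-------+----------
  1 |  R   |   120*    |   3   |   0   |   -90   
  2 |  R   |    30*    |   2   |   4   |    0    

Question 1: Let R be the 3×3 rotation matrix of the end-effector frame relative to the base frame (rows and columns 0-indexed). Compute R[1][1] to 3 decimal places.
-0.433

End-effector y-axis (col 1 of R) = (0.2500,-0.4330,-0.8660)
R[1][1] = -0.4330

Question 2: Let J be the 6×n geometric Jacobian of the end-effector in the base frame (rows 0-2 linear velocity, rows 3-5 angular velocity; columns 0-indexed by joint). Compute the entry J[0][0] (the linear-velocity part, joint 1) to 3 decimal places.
axis z_0 = ẑ; lever o_n−o_0 = (-3.4641,2.0000,1.0000)
cross product → J_v[:, 0] = (-2.0000,-3.4641,0.0000)
J_ω[:, 0] = z_0
entry J[0][0] = -2.0000

-2.000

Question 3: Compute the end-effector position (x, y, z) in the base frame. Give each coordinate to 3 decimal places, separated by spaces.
after link 1: o_1 = (0.0000, 0.0000, 3.0000)
after link 2: o_2 = (-3.4641, 2.0000, 1.0000)

-3.464 2.000 1.000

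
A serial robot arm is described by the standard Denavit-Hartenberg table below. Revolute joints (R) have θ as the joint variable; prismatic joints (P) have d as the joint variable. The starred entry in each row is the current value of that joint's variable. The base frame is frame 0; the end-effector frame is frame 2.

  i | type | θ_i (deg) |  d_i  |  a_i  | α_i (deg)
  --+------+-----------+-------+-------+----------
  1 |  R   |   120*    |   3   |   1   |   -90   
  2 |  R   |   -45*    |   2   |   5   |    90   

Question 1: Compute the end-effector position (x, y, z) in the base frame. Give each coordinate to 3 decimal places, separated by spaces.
after link 1: o_1 = (-0.5000, 0.8660, 3.0000)
after link 2: o_2 = (-3.9998, 2.9279, 6.5355)

-4.000 2.928 6.536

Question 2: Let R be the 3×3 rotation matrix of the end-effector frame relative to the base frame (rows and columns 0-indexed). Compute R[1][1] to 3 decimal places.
End-effector y-axis (col 1 of R) = (-0.8660,-0.5000,0.0000)
R[1][1] = -0.5000

-0.500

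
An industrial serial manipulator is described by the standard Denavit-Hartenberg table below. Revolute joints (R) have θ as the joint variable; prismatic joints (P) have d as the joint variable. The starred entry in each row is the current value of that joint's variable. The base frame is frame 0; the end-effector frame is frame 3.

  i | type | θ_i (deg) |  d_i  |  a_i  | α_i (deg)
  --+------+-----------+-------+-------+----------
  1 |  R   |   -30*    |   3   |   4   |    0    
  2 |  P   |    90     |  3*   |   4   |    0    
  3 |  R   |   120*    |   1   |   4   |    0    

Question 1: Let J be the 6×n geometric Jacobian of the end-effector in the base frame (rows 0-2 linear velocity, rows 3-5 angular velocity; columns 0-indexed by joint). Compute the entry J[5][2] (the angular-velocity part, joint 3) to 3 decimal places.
1.000

axis z_2 = (0.0000,0.0000,1.0000); lever o_n−o_2 = (-4.0000,0.0000,1.0000)
cross product → J_v[:, 2] = (-0.0000,-4.0000,0.0000)
J_ω[:, 2] = z_2
entry J[5][2] = 1.0000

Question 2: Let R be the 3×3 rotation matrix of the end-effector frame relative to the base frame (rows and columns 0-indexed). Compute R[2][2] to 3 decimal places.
End-effector z-axis (col 2 of R) = (0.0000,0.0000,1.0000)
R[2][2] = 1.0000

1.000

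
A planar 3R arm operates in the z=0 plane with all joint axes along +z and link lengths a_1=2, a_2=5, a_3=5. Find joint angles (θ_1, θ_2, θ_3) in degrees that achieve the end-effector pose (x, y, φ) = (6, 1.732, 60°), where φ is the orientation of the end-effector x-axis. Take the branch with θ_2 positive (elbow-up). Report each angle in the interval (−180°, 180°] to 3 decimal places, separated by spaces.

-133.173 119.999 73.174

wrist centre = target − a_3·(cos φ, sin φ) = (3.5000, -2.5981)
cos θ_2 = (19.0003−2²−5²)/(2·2·5) = -0.5000; θ_2 = 119.9991° (elbow-up)
β = atan2(-2.5981,3.5000) = -36.5873°; ψ = atan2(4.3302,-0.4999) = 96.5859°
θ_1 = β − ψ = -133.1732°
θ_3 = φ − θ_1 − θ_2 = 73.1740° (wrapped to (-180°,180°])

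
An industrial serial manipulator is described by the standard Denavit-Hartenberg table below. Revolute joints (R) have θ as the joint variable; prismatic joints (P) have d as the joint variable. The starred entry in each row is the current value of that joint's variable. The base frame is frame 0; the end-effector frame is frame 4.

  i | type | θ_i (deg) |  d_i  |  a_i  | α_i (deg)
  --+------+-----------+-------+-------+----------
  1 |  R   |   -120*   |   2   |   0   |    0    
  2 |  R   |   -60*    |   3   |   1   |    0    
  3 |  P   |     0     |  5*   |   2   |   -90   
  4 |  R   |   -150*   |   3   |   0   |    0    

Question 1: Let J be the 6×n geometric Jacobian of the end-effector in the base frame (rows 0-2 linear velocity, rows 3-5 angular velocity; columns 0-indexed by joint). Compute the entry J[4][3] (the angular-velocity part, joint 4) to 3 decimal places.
axis z_3 = (0.0000,-1.0000,0.0000); lever o_n−o_3 = (0.0000,-3.0000,0.0000)
cross product → J_v[:, 3] = (0.0000,0.0000,-0.0000)
J_ω[:, 3] = z_3
entry J[4][3] = -1.0000

-1.000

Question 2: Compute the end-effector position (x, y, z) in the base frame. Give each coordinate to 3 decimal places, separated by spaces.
after link 1: o_1 = (0.0000, 0.0000, 2.0000)
after link 2: o_2 = (-1.0000, -0.0000, 5.0000)
after link 3: o_3 = (-3.0000, -0.0000, 10.0000)
after link 4: o_4 = (-3.0000, -3.0000, 10.0000)

-3.000 -3.000 10.000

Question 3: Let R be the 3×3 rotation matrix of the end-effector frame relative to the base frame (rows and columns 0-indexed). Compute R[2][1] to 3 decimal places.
0.866

End-effector y-axis (col 1 of R) = (-0.5000,-0.0000,0.8660)
R[2][1] = 0.8660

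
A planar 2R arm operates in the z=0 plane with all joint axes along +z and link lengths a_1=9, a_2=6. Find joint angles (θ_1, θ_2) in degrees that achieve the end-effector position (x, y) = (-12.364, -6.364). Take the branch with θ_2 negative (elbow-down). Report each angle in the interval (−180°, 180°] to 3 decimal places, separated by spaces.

-135.000 -44.999

cos θ_2 = (193.3690−9²−6²)/(2·9·6) = 0.7071; θ_2 = -44.9989° (elbow-down)
β = atan2(-6.3640,-12.3640) = -152.7642°; ψ = atan2(-4.2426,13.2427) = -17.7639°
θ_1 = β − ψ = -135.0004°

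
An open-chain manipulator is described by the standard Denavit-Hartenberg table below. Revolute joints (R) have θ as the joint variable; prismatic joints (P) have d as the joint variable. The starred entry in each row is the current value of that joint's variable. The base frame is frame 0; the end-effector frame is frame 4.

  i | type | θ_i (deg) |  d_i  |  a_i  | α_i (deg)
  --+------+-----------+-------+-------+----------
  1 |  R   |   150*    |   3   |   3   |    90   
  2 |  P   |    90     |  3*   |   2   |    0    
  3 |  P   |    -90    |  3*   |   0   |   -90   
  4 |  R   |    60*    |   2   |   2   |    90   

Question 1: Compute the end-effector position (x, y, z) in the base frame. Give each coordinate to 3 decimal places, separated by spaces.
-1.330 5.696 7.000

after link 1: o_1 = (-2.5981, 1.5000, 3.0000)
after link 2: o_2 = (-1.0981, 4.0981, 5.0000)
after link 3: o_3 = (0.4019, 6.6962, 5.0000)
after link 4: o_4 = (-1.3301, 5.6962, 7.0000)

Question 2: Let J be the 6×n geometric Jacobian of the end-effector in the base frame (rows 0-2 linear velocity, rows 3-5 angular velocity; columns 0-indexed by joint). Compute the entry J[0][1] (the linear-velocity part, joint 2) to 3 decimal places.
0.500

prismatic axis z_1 = (0.5000,0.8660,0.0000)
J_v[:, 1] = z_1; J_ω[:, 1] = (0,0,0)
entry J[0][1] = 0.5000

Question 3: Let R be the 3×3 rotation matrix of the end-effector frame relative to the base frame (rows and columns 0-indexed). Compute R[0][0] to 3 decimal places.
End-effector x-axis (col 0 of R) = (-0.8660,-0.5000,0.0000)
R[0][0] = -0.8660

-0.866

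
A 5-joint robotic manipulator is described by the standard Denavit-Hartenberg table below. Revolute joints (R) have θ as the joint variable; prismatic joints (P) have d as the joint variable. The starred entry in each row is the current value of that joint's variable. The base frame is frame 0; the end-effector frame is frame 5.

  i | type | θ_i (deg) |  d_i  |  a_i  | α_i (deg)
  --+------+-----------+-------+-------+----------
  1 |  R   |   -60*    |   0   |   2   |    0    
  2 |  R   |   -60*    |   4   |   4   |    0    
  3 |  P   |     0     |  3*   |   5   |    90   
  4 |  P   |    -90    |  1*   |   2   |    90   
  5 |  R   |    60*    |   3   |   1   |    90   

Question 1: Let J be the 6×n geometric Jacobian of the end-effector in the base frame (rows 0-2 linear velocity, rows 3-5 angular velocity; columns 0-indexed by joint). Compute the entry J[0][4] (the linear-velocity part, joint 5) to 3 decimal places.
axis z_4 = (0.5000,0.8660,-0.0000); lever o_n−o_4 = (0.7500,3.0311,-0.5000)
cross product → J_v[:, 4] = (-0.4330,0.2500,0.8660)
J_ω[:, 4] = z_4
entry J[0][4] = -0.4330

-0.433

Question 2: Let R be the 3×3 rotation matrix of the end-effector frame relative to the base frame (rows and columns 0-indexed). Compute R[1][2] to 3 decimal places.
-0.250

End-effector z-axis (col 2 of R) = (0.4330,-0.2500,-0.8660)
R[1][2] = -0.2500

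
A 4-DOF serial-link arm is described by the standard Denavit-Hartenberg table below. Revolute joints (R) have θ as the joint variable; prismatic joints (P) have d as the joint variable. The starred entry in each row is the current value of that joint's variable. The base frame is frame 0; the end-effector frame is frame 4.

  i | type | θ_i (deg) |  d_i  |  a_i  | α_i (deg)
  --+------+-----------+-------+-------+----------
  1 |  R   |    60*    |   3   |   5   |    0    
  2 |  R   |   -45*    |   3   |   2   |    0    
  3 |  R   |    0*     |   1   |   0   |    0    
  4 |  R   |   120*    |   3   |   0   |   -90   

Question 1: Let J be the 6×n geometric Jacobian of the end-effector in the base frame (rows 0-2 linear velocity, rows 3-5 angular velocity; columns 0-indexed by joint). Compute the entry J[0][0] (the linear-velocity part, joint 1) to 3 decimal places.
axis z_0 = ẑ; lever o_n−o_0 = (4.4319,4.8478,10.0000)
cross product → J_v[:, 0] = (-4.8478,4.4319,0.0000)
J_ω[:, 0] = z_0
entry J[0][0] = -4.8478

-4.848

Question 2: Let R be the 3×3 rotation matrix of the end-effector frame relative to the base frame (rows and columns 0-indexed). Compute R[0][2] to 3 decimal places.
-0.707

End-effector z-axis (col 2 of R) = (-0.7071,-0.7071,0.0000)
R[0][2] = -0.7071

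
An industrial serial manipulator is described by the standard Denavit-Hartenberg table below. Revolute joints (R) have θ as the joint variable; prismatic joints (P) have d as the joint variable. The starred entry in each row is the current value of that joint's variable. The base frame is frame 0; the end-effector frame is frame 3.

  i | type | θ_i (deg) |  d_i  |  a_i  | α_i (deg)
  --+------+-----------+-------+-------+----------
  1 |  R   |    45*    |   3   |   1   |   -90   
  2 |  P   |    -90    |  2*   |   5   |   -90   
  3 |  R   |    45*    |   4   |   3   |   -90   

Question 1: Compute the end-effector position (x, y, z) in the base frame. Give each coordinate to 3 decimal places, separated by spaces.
after link 1: o_1 = (0.7071, 0.7071, 3.0000)
after link 2: o_2 = (-0.7071, 2.1213, 8.0000)
after link 3: o_3 = (3.6213, 3.4497, 10.1213)

3.621 3.450 10.121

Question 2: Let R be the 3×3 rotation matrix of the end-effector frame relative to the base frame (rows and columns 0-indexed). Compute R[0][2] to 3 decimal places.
0.500

End-effector z-axis (col 2 of R) = (0.5000,-0.5000,-0.7071)
R[0][2] = 0.5000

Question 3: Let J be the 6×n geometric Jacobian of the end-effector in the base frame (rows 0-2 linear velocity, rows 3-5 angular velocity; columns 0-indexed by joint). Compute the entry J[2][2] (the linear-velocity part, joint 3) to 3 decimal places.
axis z_2 = (0.7071,0.7071,-0.0000); lever o_n−o_2 = (4.3284,1.3284,2.1213)
cross product → J_v[:, 2] = (1.5000,-1.5000,-2.1213)
J_ω[:, 2] = z_2
entry J[2][2] = -2.1213

-2.121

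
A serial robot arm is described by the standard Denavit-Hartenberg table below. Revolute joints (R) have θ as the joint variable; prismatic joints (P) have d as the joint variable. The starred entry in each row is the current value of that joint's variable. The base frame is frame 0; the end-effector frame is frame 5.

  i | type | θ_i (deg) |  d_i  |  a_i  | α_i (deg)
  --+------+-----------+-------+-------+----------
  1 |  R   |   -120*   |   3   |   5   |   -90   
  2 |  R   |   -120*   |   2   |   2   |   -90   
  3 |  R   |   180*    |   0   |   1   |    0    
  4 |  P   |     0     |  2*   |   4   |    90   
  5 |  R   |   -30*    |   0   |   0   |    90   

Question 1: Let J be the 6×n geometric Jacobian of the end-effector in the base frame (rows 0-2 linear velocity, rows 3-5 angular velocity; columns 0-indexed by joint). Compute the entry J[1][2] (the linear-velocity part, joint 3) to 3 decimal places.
-2.500

axis z_2 = (-0.4330,-0.7500,0.5000); lever o_n−o_2 = (-2.1160,-3.6651,-3.3301)
cross product → J_v[:, 2] = (4.3301,-2.5000,-0.0000)
J_ω[:, 2] = z_2
entry J[1][2] = -2.5000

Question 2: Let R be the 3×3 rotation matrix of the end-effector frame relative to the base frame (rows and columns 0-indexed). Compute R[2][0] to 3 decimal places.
-1.000

End-effector x-axis (col 0 of R) = (0.0000,0.0000,-1.0000)
R[2][0] = -1.0000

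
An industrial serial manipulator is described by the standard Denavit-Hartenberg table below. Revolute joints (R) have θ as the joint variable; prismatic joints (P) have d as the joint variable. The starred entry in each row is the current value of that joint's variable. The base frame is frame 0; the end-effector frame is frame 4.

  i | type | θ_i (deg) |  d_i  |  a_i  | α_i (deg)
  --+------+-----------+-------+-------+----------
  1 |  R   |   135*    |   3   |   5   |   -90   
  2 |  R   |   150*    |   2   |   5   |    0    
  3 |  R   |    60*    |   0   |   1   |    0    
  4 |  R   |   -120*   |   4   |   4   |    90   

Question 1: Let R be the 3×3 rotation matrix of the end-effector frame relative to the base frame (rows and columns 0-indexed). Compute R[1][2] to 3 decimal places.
0.707

End-effector z-axis (col 2 of R) = (-0.7071,0.7071,-0.0000)
R[1][2] = 0.7071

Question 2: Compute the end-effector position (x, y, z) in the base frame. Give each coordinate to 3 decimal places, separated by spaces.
after link 1: o_1 = (-3.5355, 3.5355, 3.0000)
after link 2: o_2 = (-1.8879, -0.9405, 0.5000)
after link 3: o_3 = (-1.2755, -1.5529, 1.0000)
after link 4: o_4 = (-4.1039, -4.3813, -3.0000)

-4.104 -4.381 -3.000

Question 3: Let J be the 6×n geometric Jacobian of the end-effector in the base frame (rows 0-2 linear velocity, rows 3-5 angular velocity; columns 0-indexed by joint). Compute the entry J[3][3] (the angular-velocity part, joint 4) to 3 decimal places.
-0.707

axis z_3 = (-0.7071,-0.7071,0.0000); lever o_n−o_3 = (-2.8284,-2.8284,-4.0000)
cross product → J_v[:, 3] = (2.8284,-2.8284,0.0000)
J_ω[:, 3] = z_3
entry J[3][3] = -0.7071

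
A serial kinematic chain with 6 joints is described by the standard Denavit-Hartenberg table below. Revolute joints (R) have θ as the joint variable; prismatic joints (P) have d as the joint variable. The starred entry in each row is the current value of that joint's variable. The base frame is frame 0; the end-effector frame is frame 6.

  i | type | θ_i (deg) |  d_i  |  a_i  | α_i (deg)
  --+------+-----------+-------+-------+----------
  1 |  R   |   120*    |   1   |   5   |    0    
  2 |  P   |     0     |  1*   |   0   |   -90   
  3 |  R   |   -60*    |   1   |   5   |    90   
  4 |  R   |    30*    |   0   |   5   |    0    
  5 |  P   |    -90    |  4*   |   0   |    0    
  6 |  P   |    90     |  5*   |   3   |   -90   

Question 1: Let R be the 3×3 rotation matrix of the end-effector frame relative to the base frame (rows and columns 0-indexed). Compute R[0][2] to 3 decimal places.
End-effector z-axis (col 2 of R) = (-0.6250,-0.6495,-0.4330)
R[0][2] = -0.6250

-0.625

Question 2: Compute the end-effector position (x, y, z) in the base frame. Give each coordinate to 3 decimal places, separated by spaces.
-5.915 0.245 16.830

after link 1: o_1 = (-2.5000, 4.3301, 1.0000)
after link 2: o_2 = (-2.5000, 4.3301, 2.0000)
after link 3: o_3 = (-4.6160, 5.9952, 6.3301)
after link 4: o_4 = (-7.8636, 6.6202, 10.0801)
after link 5: o_5 = (-6.1316, 3.6202, 12.0801)
after link 6: o_6 = (-5.9151, 0.2452, 16.8301)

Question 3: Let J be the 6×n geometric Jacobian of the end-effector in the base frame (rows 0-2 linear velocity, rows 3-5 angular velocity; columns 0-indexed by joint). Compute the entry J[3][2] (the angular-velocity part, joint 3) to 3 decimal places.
axis z_2 = (-0.8660,-0.5000,0.0000); lever o_n−o_2 = (-3.4151,-4.0849,14.8301)
cross product → J_v[:, 2] = (-7.4151,12.8433,1.8301)
J_ω[:, 2] = z_2
entry J[3][2] = -0.8660

-0.866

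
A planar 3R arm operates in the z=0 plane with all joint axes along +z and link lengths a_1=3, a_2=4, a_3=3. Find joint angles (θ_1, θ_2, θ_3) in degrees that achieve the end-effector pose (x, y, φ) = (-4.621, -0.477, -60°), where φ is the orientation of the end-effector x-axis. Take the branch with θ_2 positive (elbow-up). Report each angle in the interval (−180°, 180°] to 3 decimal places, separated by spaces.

134.991 45.017 119.992

wrist centre = target − a_3·(cos φ, sin φ) = (-6.1210, 2.1211)
cos θ_2 = (41.9656−3²−4²)/(2·3·4) = 0.7069; θ_2 = 45.0167° (elbow-up)
β = atan2(2.1211,-6.1210) = 160.8875°; ψ = atan2(2.8293,5.8276) = 25.8962°
θ_1 = β − ψ = 134.9913°
θ_3 = φ − θ_1 − θ_2 = 119.9919° (wrapped to (-180°,180°])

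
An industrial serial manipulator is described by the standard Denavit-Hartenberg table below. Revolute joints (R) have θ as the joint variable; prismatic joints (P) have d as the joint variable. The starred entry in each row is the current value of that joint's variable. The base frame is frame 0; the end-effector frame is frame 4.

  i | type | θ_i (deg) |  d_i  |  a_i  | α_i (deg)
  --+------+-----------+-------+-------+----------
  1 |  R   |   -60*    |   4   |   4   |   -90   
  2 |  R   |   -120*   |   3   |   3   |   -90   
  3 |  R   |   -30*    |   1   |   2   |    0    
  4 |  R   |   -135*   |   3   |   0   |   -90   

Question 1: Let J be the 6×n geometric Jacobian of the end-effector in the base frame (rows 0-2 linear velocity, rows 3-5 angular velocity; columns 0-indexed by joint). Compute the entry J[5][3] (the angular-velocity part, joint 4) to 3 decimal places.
axis z_3 = (0.4330,-0.7500,0.5000); lever o_n−o_3 = (1.2990,-2.2500,1.5000)
cross product → J_v[:, 3] = (-0.0000,-0.0000,-0.0000)
J_ω[:, 3] = z_3
entry J[5][3] = 0.5000

0.500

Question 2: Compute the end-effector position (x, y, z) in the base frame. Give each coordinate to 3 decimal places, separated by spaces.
6.013 -2.415 10.098

after link 1: o_1 = (2.0000, -3.4641, 4.0000)
after link 2: o_2 = (3.8481, -0.6651, 6.5981)
after link 3: o_3 = (4.7141, -0.1651, 8.5981)
after link 4: o_4 = (6.0131, -2.4151, 10.0981)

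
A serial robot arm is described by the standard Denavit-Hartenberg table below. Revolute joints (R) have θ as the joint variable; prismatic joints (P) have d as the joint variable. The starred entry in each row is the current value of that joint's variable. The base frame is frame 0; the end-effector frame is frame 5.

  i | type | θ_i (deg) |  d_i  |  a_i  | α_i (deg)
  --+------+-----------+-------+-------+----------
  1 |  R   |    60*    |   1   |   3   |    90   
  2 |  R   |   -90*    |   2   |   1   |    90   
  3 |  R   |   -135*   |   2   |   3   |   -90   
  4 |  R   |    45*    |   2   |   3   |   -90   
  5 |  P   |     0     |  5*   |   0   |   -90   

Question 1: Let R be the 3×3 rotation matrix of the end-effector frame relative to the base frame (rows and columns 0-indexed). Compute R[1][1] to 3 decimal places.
End-effector y-axis (col 1 of R) = (-0.7866,-0.3624,0.5000)
R[1][1] = -0.3624

-0.362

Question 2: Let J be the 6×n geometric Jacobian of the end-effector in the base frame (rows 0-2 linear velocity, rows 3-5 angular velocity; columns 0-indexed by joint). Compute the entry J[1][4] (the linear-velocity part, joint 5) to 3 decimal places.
prismatic axis z_4 = (0.7866,0.3624,-0.5000)
J_v[:, 4] = z_4; J_ω[:, 4] = (0,0,0)
entry J[1][4] = 0.3624

0.362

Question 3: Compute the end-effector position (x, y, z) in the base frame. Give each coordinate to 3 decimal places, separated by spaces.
after link 1: o_1 = (1.5000, 2.5981, 1.0000)
after link 2: o_2 = (3.2321, 1.5981, 0.0000)
after link 3: o_3 = (0.3949, 0.9267, 2.1213)
after link 4: o_4 = (-1.0682, 4.2209, 2.2071)
after link 5: o_5 = (2.8646, 6.0328, -0.2929)

2.865 6.033 -0.293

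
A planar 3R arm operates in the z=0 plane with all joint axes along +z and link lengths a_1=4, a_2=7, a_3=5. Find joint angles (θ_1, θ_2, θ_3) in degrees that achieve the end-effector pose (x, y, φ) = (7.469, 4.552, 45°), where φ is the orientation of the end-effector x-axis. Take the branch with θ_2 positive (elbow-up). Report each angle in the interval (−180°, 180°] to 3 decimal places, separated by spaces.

-106.009 149.994 1.014

wrist centre = target − a_3·(cos φ, sin φ) = (3.9335, 1.0165)
cos θ_2 = (16.5054−4²−7²)/(2·4·7) = -0.8660; θ_2 = 149.9943° (elbow-up)
β = atan2(1.0165,3.9335) = 14.4891°; ψ = atan2(3.5006,-2.0618) = 120.4978°
θ_1 = β − ψ = -106.0087°
θ_3 = φ − θ_1 − θ_2 = 1.0144° (wrapped to (-180°,180°])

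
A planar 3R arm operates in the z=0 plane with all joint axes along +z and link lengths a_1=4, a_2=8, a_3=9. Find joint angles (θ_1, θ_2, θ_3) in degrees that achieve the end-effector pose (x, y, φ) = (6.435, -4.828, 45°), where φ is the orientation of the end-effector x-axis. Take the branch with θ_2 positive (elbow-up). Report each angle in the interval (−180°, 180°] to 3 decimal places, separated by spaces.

wrist centre = target − a_3·(cos φ, sin φ) = (0.0710, -11.1920)
cos θ_2 = (125.2650−4²−8²)/(2·4·8) = 0.7073; θ_2 = 44.9871° (elbow-up)
β = atan2(-11.1920,0.0710) = -89.6363°; ψ = atan2(5.6556,9.6581) = 30.3523°
θ_1 = β − ψ = -119.9886°
θ_3 = φ − θ_1 − θ_2 = 120.0015° (wrapped to (-180°,180°])

-119.989 44.987 120.002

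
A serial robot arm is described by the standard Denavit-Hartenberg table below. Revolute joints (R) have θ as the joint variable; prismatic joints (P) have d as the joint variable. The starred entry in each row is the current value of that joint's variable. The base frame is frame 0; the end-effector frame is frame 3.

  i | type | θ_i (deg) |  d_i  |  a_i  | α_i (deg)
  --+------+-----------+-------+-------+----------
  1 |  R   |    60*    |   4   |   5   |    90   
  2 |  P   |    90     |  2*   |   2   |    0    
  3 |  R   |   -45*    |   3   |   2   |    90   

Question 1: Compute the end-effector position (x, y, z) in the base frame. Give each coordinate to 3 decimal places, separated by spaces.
after link 1: o_1 = (2.5000, 4.3301, 4.0000)
after link 2: o_2 = (4.2321, 3.3301, 6.0000)
after link 3: o_3 = (7.5372, 3.0549, 7.4142)

7.537 3.055 7.414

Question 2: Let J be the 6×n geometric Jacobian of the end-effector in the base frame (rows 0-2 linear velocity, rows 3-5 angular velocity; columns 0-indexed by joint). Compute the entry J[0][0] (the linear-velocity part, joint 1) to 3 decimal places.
axis z_0 = ẑ; lever o_n−o_0 = (7.5372,3.0549,7.4142)
cross product → J_v[:, 0] = (-3.0549,7.5372,0.0000)
J_ω[:, 0] = z_0
entry J[0][0] = -3.0549

-3.055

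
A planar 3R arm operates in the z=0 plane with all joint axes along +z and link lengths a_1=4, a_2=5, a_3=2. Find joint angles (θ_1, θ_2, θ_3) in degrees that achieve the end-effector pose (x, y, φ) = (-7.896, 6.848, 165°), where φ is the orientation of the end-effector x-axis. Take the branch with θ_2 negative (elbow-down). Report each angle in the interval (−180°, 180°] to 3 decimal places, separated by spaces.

149.994 -29.990 44.996

wrist centre = target − a_3·(cos φ, sin φ) = (-5.9641, 6.3304)
cos θ_2 = (75.6445−4²−5²)/(2·4·5) = 0.8661; θ_2 = -29.9899° (elbow-down)
β = atan2(6.3304,-5.9641) = 133.2938°; ψ = atan2(-2.4992,8.3306) = -16.6997°
θ_1 = β − ψ = 149.9935°
θ_3 = φ − θ_1 − θ_2 = 44.9964° (wrapped to (-180°,180°])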